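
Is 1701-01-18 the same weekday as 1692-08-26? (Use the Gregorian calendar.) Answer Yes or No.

From Aug 26, 1692 to Jan 18, 1701 is 3066 days.
3066 mod 7 = 0, so they are the same weekday.
(Aug 26, 1692 is a Tuesday; Jan 18, 1701 is a Tuesday.)

Yes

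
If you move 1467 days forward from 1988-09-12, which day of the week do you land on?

Sep 12, 1988 is a Monday.
1467 mod 7 = 4, so 1467 days after a Monday is Monday + 4 = Friday.

Friday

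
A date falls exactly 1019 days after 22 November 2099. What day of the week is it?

First find the weekday of Nov 22, 2099. Doomsday rule: the anchor day for the 2000s is Tuesday. For year 99: 99÷12 = 8 r 3, and 3÷4 = 0, so 8+3+0 = 11.
Tuesday + 11 ≡ Saturday — that's 2099's doomsday.
In November the doomsday date is Nov 7.
Nov 22 is 15 days after Nov 7; 15 mod 7 = 1, so Saturday + 1 = Sunday.
1019 mod 7 = 4, so 1019 days after a Sunday is Sunday + 4 = Thursday.

Thursday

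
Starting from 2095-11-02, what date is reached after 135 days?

Nov has 30 days: +29 → Dec 1, 2095 (106 left).
Dec has 31 days: +31 → Jan 1, 2096 (75 left).
Jan has 31 days: +31 → Feb 1, 2096 (44 left).
Feb has 29 days: +29 → Mar 1, 2096 (15 left).
+15 → Mar 16, 2096.

March 16, 2096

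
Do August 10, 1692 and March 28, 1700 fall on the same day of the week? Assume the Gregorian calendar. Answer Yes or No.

From Aug 10, 1692 to Mar 28, 1700 is 2786 days.
2786 mod 7 = 0, so they are the same weekday.
(Aug 10, 1692 is a Sunday; Mar 28, 1700 is a Sunday.)

Yes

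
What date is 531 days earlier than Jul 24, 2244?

−366 (one year; includes Feb 29, 2244) → Jul 24, 2243 (165 left).
−24 → Jun 30, 2243 (end of Jun, 30 days; 141 left).
−30 → May 31, 2243 (end of May, 31 days; 111 left).
−31 → Apr 30, 2243 (end of Apr, 30 days; 80 left).
−30 → Mar 31, 2243 (end of Mar, 31 days; 50 left).
−31 → Feb 28, 2243 (end of Feb, 28 days; 19 left).
−19 → Feb 9, 2243.

February 9, 2243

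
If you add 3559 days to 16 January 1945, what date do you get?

October 15, 1954

+365 (one year) → Jan 16, 1946 (3194 left).
+365 (one year) → Jan 16, 1947 (2829 left).
+365 (one year) → Jan 16, 1948 (2464 left).
+366 (one year; includes Feb 29, 1948) → Jan 16, 1949 (2098 left).
+365 (one year) → Jan 16, 1950 (1733 left).
+365 (one year) → Jan 16, 1951 (1368 left).
+365 (one year) → Jan 16, 1952 (1003 left).
+366 (one year; includes Feb 29, 1952) → Jan 16, 1953 (637 left).
+365 (one year) → Jan 16, 1954 (272 left).
Jan has 31 days: +16 → Feb 1, 1954 (256 left).
Feb has 28 days: +28 → Mar 1, 1954 (228 left).
Mar has 31 days: +31 → Apr 1, 1954 (197 left).
Apr has 30 days: +30 → May 1, 1954 (167 left).
May has 31 days: +31 → Jun 1, 1954 (136 left).
Jun has 30 days: +30 → Jul 1, 1954 (106 left).
Jul has 31 days: +31 → Aug 1, 1954 (75 left).
Aug has 31 days: +31 → Sep 1, 1954 (44 left).
Sep has 30 days: +30 → Oct 1, 1954 (14 left).
+14 → Oct 15, 1954.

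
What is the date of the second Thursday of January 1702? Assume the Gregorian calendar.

January 12, 1702

January 1, 1702 is a Sunday.
The first Thursday is therefore January 5 (4 days later).
The second Thursday is 5 + 1×7 = January 12.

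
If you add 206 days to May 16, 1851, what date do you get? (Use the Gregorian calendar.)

May has 31 days: +16 → Jun 1, 1851 (190 left).
Jun has 30 days: +30 → Jul 1, 1851 (160 left).
Jul has 31 days: +31 → Aug 1, 1851 (129 left).
Aug has 31 days: +31 → Sep 1, 1851 (98 left).
Sep has 30 days: +30 → Oct 1, 1851 (68 left).
Oct has 31 days: +31 → Nov 1, 1851 (37 left).
Nov has 30 days: +30 → Dec 1, 1851 (7 left).
+7 → Dec 8, 1851.

December 8, 1851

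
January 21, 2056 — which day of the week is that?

Doomsday rule: the anchor day for the 2000s is Tuesday. For year 56: 56÷12 = 4 r 8, and 8÷4 = 2, so 4+8+2 = 14.
Tuesday + 14 ≡ Tuesday — that's 2056's doomsday.
In January the doomsday date is Jan 4 (2056 is a leap year (divisible by 4)).
Jan 21 is 17 days after Jan 4; 17 mod 7 = 3, so Tuesday + 3 = Friday.

Friday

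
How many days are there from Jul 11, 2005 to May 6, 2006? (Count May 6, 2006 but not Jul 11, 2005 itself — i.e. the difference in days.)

Jul 11, 2005 → Aug 11, 2005: 31 days (July has 31).
Aug 11, 2005 → Sep 11, 2005: 31 days (August has 31).
Sep 11, 2005 → Oct 11, 2005: 30 days (September has 30).
Oct 11, 2005 → Nov 11, 2005: 31 days (October has 31).
Nov 11, 2005 → Dec 11, 2005: 30 days (November has 30).
Dec 11, 2005 → Jan 11, 2006: 31 days (December has 31).
Jan 11, 2006 → Feb 11, 2006: 31 days (January has 31).
Feb 11, 2006 → Mar 11, 2006: 28 days (February has 28).
Mar 11, 2006 → Apr 11, 2006: 31 days (March has 31).
Apr 11, 2006 → May 6, 2006: 25 days.
Total: 299 days.

299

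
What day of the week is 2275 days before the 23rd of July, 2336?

First find the weekday of Jul 23, 2336. Doomsday rule: the anchor day for the 2300s is Wednesday. For year 36: 36÷12 = 3 r 0, and 0÷4 = 0, so 3+0+0 = 3.
Wednesday + 3 ≡ Saturday — that's 2336's doomsday.
In July the doomsday date is Jul 11.
Jul 23 is 12 days after Jul 11; 12 mod 7 = 5, so Saturday + 5 = Thursday.
2275 mod 7 = 0, so 2275 days before a Thursday is Thursday − 0 = Thursday.

Thursday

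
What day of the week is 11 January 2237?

Doomsday rule: the anchor day for the 2200s is Friday. For year 37: 37÷12 = 3 r 1, and 1÷4 = 0, so 3+1+0 = 4.
Friday + 4 ≡ Tuesday — that's 2237's doomsday.
In January the doomsday date is Jan 3 (2237 is not a leap year).
Jan 11 is 8 days after Jan 3; 8 mod 7 = 1, so Tuesday + 1 = Wednesday.

Wednesday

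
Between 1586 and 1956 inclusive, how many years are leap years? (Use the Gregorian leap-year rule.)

90

Multiples of 4 in [1586,1956]: 93.
Of those, multiples of 100: 4 (not leap unless ÷400).
Multiples of 400: 1.
Leap years = 93 − 4 + 1 = 90.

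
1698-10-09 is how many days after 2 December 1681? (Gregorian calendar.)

Dec 2, 1681 → Dec 2, 1682: 365 days.
Dec 2, 1682 → Dec 2, 1683: 365 days.
Dec 2, 1683 → Dec 2, 1684: 366 days (Feb 29, 1684 is in that span).
Dec 2, 1684 → Dec 2, 1685: 365 days.
Dec 2, 1685 → Dec 2, 1686: 365 days.
Dec 2, 1686 → Dec 2, 1687: 365 days.
Dec 2, 1687 → Dec 2, 1688: 366 days (Feb 29, 1688 is in that span).
Dec 2, 1688 → Dec 2, 1689: 365 days.
Dec 2, 1689 → Dec 2, 1690: 365 days.
Dec 2, 1690 → Dec 2, 1691: 365 days.
Dec 2, 1691 → Dec 2, 1692: 366 days (Feb 29, 1692 is in that span).
Dec 2, 1692 → Dec 2, 1693: 365 days.
Dec 2, 1693 → Dec 2, 1694: 365 days.
Dec 2, 1694 → Dec 2, 1695: 365 days.
Dec 2, 1695 → Dec 2, 1696: 366 days (Feb 29, 1696 is in that span).
Dec 2, 1696 → Dec 2, 1697: 365 days.
Dec 2, 1697 → Jan 2, 1698: 31 days (December has 31).
Jan 2, 1698 → Feb 2, 1698: 31 days (January has 31).
Feb 2, 1698 → Mar 2, 1698: 28 days (February has 28).
Mar 2, 1698 → Apr 2, 1698: 31 days (March has 31).
Apr 2, 1698 → May 2, 1698: 30 days (April has 30).
May 2, 1698 → Jun 2, 1698: 31 days (May has 31).
Jun 2, 1698 → Jul 2, 1698: 30 days (June has 30).
Jul 2, 1698 → Aug 2, 1698: 31 days (July has 31).
Aug 2, 1698 → Sep 2, 1698: 31 days (August has 31).
Sep 2, 1698 → Oct 2, 1698: 30 days (September has 30).
Oct 2, 1698 → Oct 9, 1698: 7 days.
Total: 6155 days.

6155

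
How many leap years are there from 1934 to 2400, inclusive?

114

Multiples of 4 in [1934,2400]: 117.
Of those, multiples of 100: 5 (not leap unless ÷400).
Multiples of 400: 2.
Leap years = 117 − 5 + 2 = 114.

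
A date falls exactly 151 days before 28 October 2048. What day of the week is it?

Saturday

Oct 28, 2048 is a Wednesday.
151 mod 7 = 4, so 151 days before a Wednesday is Wednesday − 4 = Saturday.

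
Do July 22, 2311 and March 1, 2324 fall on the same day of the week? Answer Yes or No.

From Jul 22, 2311 to Mar 1, 2324 is 4606 days.
4606 mod 7 = 0, so they are the same weekday.
(Jul 22, 2311 is a Saturday; Mar 1, 2324 is a Saturday.)

Yes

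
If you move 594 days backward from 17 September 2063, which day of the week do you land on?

Tuesday

First find the weekday of Sep 17, 2063. Doomsday rule: the anchor day for the 2000s is Tuesday. For year 63: 63÷12 = 5 r 3, and 3÷4 = 0, so 5+3+0 = 8.
Tuesday + 8 ≡ Wednesday — that's 2063's doomsday.
In September the doomsday date is Sep 5.
Sep 17 is 12 days after Sep 5; 12 mod 7 = 5, so Wednesday + 5 = Monday.
594 mod 7 = 6, so 594 days before a Monday is Monday − 6 = Tuesday.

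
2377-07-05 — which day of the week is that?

Tuesday

Doomsday rule: the anchor day for the 2300s is Wednesday. For year 77: 77÷12 = 6 r 5, and 5÷4 = 1, so 6+5+1 = 12.
Wednesday + 12 ≡ Monday — that's 2377's doomsday.
In July the doomsday date is Jul 11.
Jul 5 is 6 days before Jul 11; 6 mod 7 = 6, so Monday − 6 = Tuesday.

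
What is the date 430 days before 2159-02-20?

December 17, 2157

−365 (one year) → Feb 20, 2158 (65 left).
−20 → Jan 31, 2158 (end of Jan, 31 days; 45 left).
−31 → Dec 31, 2157 (end of Dec, 31 days; 14 left).
−14 → Dec 17, 2157.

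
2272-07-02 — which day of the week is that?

Tuesday

Doomsday rule: the anchor day for the 2200s is Friday. For year 72: 72÷12 = 6 r 0, and 0÷4 = 0, so 6+0+0 = 6.
Friday + 6 ≡ Thursday — that's 2272's doomsday.
In July the doomsday date is Jul 11.
Jul 2 is 9 days before Jul 11; 9 mod 7 = 2, so Thursday − 2 = Tuesday.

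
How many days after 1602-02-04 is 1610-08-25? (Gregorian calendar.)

3124

Feb 4, 1602 → Feb 4, 1603: 365 days.
Feb 4, 1603 → Feb 4, 1604: 365 days.
Feb 4, 1604 → Feb 4, 1605: 366 days (Feb 29, 1604 is in that span).
Feb 4, 1605 → Feb 4, 1606: 365 days.
Feb 4, 1606 → Feb 4, 1607: 365 days.
Feb 4, 1607 → Feb 4, 1608: 365 days.
Feb 4, 1608 → Feb 4, 1609: 366 days (Feb 29, 1608 is in that span).
Feb 4, 1609 → Feb 4, 1610: 365 days.
Feb 4, 1610 → Mar 4, 1610: 28 days (February has 28).
Mar 4, 1610 → Apr 4, 1610: 31 days (March has 31).
Apr 4, 1610 → May 4, 1610: 30 days (April has 30).
May 4, 1610 → Jun 4, 1610: 31 days (May has 31).
Jun 4, 1610 → Jul 4, 1610: 30 days (June has 30).
Jul 4, 1610 → Aug 4, 1610: 31 days (July has 31).
Aug 4, 1610 → Aug 25, 1610: 21 days.
Total: 3124 days.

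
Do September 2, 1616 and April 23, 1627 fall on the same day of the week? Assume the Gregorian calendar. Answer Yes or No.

Yes

From Sep 2, 1616 to Apr 23, 1627 is 3885 days.
3885 mod 7 = 0, so they are the same weekday.
(Sep 2, 1616 is a Friday; Apr 23, 1627 is a Friday.)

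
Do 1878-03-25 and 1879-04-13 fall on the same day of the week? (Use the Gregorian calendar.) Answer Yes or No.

No

From Mar 25, 1878 to Apr 13, 1879 is 384 days.
384 mod 7 = 6, so they are different weekdays.
(Mar 25, 1878 is a Monday; Apr 13, 1879 is a Sunday.)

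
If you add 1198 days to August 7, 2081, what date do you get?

+365 (one year) → Aug 7, 2082 (833 left).
+365 (one year) → Aug 7, 2083 (468 left).
+366 (one year; includes Feb 29, 2084) → Aug 7, 2084 (102 left).
Aug has 31 days: +25 → Sep 1, 2084 (77 left).
Sep has 30 days: +30 → Oct 1, 2084 (47 left).
Oct has 31 days: +31 → Nov 1, 2084 (16 left).
+16 → Nov 17, 2084.

November 17, 2084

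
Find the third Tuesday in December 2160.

December 16, 2160

December 1, 2160 is a Monday.
The first Tuesday is therefore December 2 (1 days later).
The third Tuesday is 2 + 2×7 = December 16.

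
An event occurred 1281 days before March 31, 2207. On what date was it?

September 27, 2203

−365 (one year) → Mar 31, 2206 (916 left).
−365 (one year) → Mar 31, 2205 (551 left).
−365 (one year) → Mar 31, 2204 (186 left).
−31 → Feb 29, 2204 (end of Feb, 29 days; 155 left).
−29 → Jan 31, 2204 (end of Jan, 31 days; 126 left).
−31 → Dec 31, 2203 (end of Dec, 31 days; 95 left).
−31 → Nov 30, 2203 (end of Nov, 30 days; 64 left).
−30 → Oct 31, 2203 (end of Oct, 31 days; 34 left).
−31 → Sep 30, 2203 (end of Sep, 30 days; 3 left).
−3 → Sep 27, 2203.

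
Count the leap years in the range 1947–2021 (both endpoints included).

19

Multiples of 4 in [1947,2021]: 19.
Of those, multiples of 100: 1 (not leap unless ÷400).
Multiples of 400: 1.
Leap years = 19 − 1 + 1 = 19.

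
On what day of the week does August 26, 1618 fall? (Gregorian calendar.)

Sunday

Doomsday rule: the anchor day for the 1600s is Tuesday. For year 18: 18÷12 = 1 r 6, and 6÷4 = 1, so 1+6+1 = 8.
Tuesday + 8 ≡ Wednesday — that's 1618's doomsday.
In August the doomsday date is Aug 8.
Aug 26 is 18 days after Aug 8; 18 mod 7 = 4, so Wednesday + 4 = Sunday.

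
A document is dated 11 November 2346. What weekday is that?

Doomsday rule: the anchor day for the 2300s is Wednesday. For year 46: 46÷12 = 3 r 10, and 10÷4 = 2, so 3+10+2 = 15.
Wednesday + 15 ≡ Thursday — that's 2346's doomsday.
In November the doomsday date is Nov 7.
Nov 11 is 4 days after Nov 7; 4 mod 7 = 4, so Thursday + 4 = Monday.

Monday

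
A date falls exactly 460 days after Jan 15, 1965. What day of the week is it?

Wednesday

First find the weekday of Jan 15, 1965. Doomsday rule: the anchor day for the 1900s is Wednesday. For year 65: 65÷12 = 5 r 5, and 5÷4 = 1, so 5+5+1 = 11.
Wednesday + 11 ≡ Sunday — that's 1965's doomsday.
In January the doomsday date is Jan 3 (1965 is not a leap year).
Jan 15 is 12 days after Jan 3; 12 mod 7 = 5, so Sunday + 5 = Friday.
460 mod 7 = 5, so 460 days after a Friday is Friday + 5 = Wednesday.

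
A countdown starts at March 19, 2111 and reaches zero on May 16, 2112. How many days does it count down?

Mar 19, 2111 → Mar 19, 2112: 366 days (Feb 29, 2112 is in that span).
Mar 19, 2112 → Apr 19, 2112: 31 days (March has 31).
Apr 19, 2112 → May 16, 2112: 27 days.
Total: 424 days.

424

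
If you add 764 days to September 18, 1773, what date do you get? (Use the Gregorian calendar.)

+365 (one year) → Sep 18, 1774 (399 left).
Sep has 30 days: +13 → Oct 1, 1774 (386 left).
Oct has 31 days: +31 → Nov 1, 1774 (355 left).
Nov has 30 days: +30 → Dec 1, 1774 (325 left).
Dec has 31 days: +31 → Jan 1, 1775 (294 left).
Jan has 31 days: +31 → Feb 1, 1775 (263 left).
Feb has 28 days: +28 → Mar 1, 1775 (235 left).
Mar has 31 days: +31 → Apr 1, 1775 (204 left).
Apr has 30 days: +30 → May 1, 1775 (174 left).
May has 31 days: +31 → Jun 1, 1775 (143 left).
Jun has 30 days: +30 → Jul 1, 1775 (113 left).
Jul has 31 days: +31 → Aug 1, 1775 (82 left).
Aug has 31 days: +31 → Sep 1, 1775 (51 left).
Sep has 30 days: +30 → Oct 1, 1775 (21 left).
+21 → Oct 22, 1775.

October 22, 1775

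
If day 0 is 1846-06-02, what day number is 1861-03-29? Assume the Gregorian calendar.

Jun 2, 1846 → Jun 2, 1847: 365 days.
Jun 2, 1847 → Jun 2, 1848: 366 days (Feb 29, 1848 is in that span).
Jun 2, 1848 → Jun 2, 1849: 365 days.
Jun 2, 1849 → Jun 2, 1850: 365 days.
Jun 2, 1850 → Jun 2, 1851: 365 days.
Jun 2, 1851 → Jun 2, 1852: 366 days (Feb 29, 1852 is in that span).
Jun 2, 1852 → Jun 2, 1853: 365 days.
Jun 2, 1853 → Jun 2, 1854: 365 days.
Jun 2, 1854 → Jun 2, 1855: 365 days.
Jun 2, 1855 → Jun 2, 1856: 366 days (Feb 29, 1856 is in that span).
Jun 2, 1856 → Jun 2, 1857: 365 days.
Jun 2, 1857 → Jun 2, 1858: 365 days.
Jun 2, 1858 → Jun 2, 1859: 365 days.
Jun 2, 1859 → Jun 2, 1860: 366 days (Feb 29, 1860 is in that span).
Jun 2, 1860 → Jul 2, 1860: 30 days (June has 30).
Jul 2, 1860 → Aug 2, 1860: 31 days (July has 31).
Aug 2, 1860 → Sep 2, 1860: 31 days (August has 31).
Sep 2, 1860 → Oct 2, 1860: 30 days (September has 30).
Oct 2, 1860 → Nov 2, 1860: 31 days (October has 31).
Nov 2, 1860 → Dec 2, 1860: 30 days (November has 30).
Dec 2, 1860 → Jan 2, 1861: 31 days (December has 31).
Jan 2, 1861 → Feb 2, 1861: 31 days (January has 31).
Feb 2, 1861 → Mar 2, 1861: 28 days (February has 28).
Mar 2, 1861 → Mar 29, 1861: 27 days.
Total: 5414 days.

5414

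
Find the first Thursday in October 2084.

October 1, 2084 is a Sunday.
The first Thursday is therefore October 5 (4 days later).

October 5, 2084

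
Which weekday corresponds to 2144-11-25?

Wednesday

Doomsday rule: the anchor day for the 2100s is Sunday. For year 44: 44÷12 = 3 r 8, and 8÷4 = 2, so 3+8+2 = 13.
Sunday + 13 ≡ Saturday — that's 2144's doomsday.
In November the doomsday date is Nov 7.
Nov 25 is 18 days after Nov 7; 18 mod 7 = 4, so Saturday + 4 = Wednesday.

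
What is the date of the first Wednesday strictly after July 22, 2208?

July 27, 2208

Jul 22, 2208 is a Friday.
From Friday to the next Wednesday is 5 days.
Jul 22, 2208 + 5 = Jul 27, 2208.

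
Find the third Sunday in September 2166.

September 1, 2166 is a Monday.
The first Sunday is therefore September 7 (6 days later).
The third Sunday is 7 + 2×7 = September 21.

September 21, 2166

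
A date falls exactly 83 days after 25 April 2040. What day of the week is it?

Tuesday

First find the weekday of Apr 25, 2040. Doomsday rule: the anchor day for the 2000s is Tuesday. For year 40: 40÷12 = 3 r 4, and 4÷4 = 1, so 3+4+1 = 8.
Tuesday + 8 ≡ Wednesday — that's 2040's doomsday.
In April the doomsday date is Apr 4.
Apr 25 is 21 days after Apr 4; 21 mod 7 = 0, so Wednesday + 0 = Wednesday.
83 mod 7 = 6, so 83 days after a Wednesday is Wednesday + 6 = Tuesday.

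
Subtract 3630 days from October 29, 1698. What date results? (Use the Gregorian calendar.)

−365 (one year) → Oct 29, 1697 (3265 left).
−365 (one year) → Oct 29, 1696 (2900 left).
−366 (one year; includes Feb 29, 1696) → Oct 29, 1695 (2534 left).
−365 (one year) → Oct 29, 1694 (2169 left).
−365 (one year) → Oct 29, 1693 (1804 left).
−365 (one year) → Oct 29, 1692 (1439 left).
−366 (one year; includes Feb 29, 1692) → Oct 29, 1691 (1073 left).
−365 (one year) → Oct 29, 1690 (708 left).
−365 (one year) → Oct 29, 1689 (343 left).
−29 → Sep 30, 1689 (end of Sep, 30 days; 314 left).
−30 → Aug 31, 1689 (end of Aug, 31 days; 284 left).
−31 → Jul 31, 1689 (end of Jul, 31 days; 253 left).
−31 → Jun 30, 1689 (end of Jun, 30 days; 222 left).
−30 → May 31, 1689 (end of May, 31 days; 192 left).
−31 → Apr 30, 1689 (end of Apr, 30 days; 161 left).
−30 → Mar 31, 1689 (end of Mar, 31 days; 131 left).
−31 → Feb 28, 1689 (end of Feb, 28 days; 100 left).
−28 → Jan 31, 1689 (end of Jan, 31 days; 72 left).
−31 → Dec 31, 1688 (end of Dec, 31 days; 41 left).
−31 → Nov 30, 1688 (end of Nov, 30 days; 10 left).
−10 → Nov 20, 1688.

November 20, 1688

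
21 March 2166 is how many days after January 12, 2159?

Jan 12, 2159 → Jan 12, 2160: 365 days.
Jan 12, 2160 → Jan 12, 2161: 366 days (Feb 29, 2160 is in that span).
Jan 12, 2161 → Jan 12, 2162: 365 days.
Jan 12, 2162 → Jan 12, 2163: 365 days.
Jan 12, 2163 → Jan 12, 2164: 365 days.
Jan 12, 2164 → Jan 12, 2165: 366 days (Feb 29, 2164 is in that span).
Jan 12, 2165 → Jan 12, 2166: 365 days.
Jan 12, 2166 → Feb 12, 2166: 31 days (January has 31).
Feb 12, 2166 → Mar 12, 2166: 28 days (February has 28).
Mar 12, 2166 → Mar 21, 2166: 9 days.
Total: 2625 days.

2625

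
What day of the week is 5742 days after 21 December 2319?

Tuesday

Dec 21, 2319 is a Sunday.
5742 mod 7 = 2, so 5742 days after a Sunday is Sunday + 2 = Tuesday.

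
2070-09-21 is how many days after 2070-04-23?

151

Apr 23, 2070 → May 23, 2070: 30 days (April has 30).
May 23, 2070 → Jun 23, 2070: 31 days (May has 31).
Jun 23, 2070 → Jul 23, 2070: 30 days (June has 30).
Jul 23, 2070 → Aug 23, 2070: 31 days (July has 31).
Aug 23, 2070 → Sep 21, 2070: 29 days.
Total: 151 days.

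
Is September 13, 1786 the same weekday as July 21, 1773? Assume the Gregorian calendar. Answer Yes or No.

From Jul 21, 1773 to Sep 13, 1786 is 4802 days.
4802 mod 7 = 0, so they are the same weekday.
(Jul 21, 1773 is a Wednesday; Sep 13, 1786 is a Wednesday.)

Yes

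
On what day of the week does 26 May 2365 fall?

Wednesday

Doomsday rule: the anchor day for the 2300s is Wednesday. For year 65: 65÷12 = 5 r 5, and 5÷4 = 1, so 5+5+1 = 11.
Wednesday + 11 ≡ Sunday — that's 2365's doomsday.
In May the doomsday date is May 9.
May 26 is 17 days after May 9; 17 mod 7 = 3, so Sunday + 3 = Wednesday.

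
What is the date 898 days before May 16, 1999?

November 29, 1996

−365 (one year) → May 16, 1998 (533 left).
−365 (one year) → May 16, 1997 (168 left).
−16 → Apr 30, 1997 (end of Apr, 30 days; 152 left).
−30 → Mar 31, 1997 (end of Mar, 31 days; 122 left).
−31 → Feb 28, 1997 (end of Feb, 28 days; 91 left).
−28 → Jan 31, 1997 (end of Jan, 31 days; 63 left).
−31 → Dec 31, 1996 (end of Dec, 31 days; 32 left).
−31 → Nov 30, 1996 (end of Nov, 30 days; 1 left).
−1 → Nov 29, 1996.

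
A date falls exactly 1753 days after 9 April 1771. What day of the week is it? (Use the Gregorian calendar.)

Friday

Apr 9, 1771 is a Tuesday.
1753 mod 7 = 3, so 1753 days after a Tuesday is Tuesday + 3 = Friday.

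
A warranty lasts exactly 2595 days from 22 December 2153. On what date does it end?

January 29, 2161

+365 (one year) → Dec 22, 2154 (2230 left).
+365 (one year) → Dec 22, 2155 (1865 left).
+366 (one year; includes Feb 29, 2156) → Dec 22, 2156 (1499 left).
+365 (one year) → Dec 22, 2157 (1134 left).
+365 (one year) → Dec 22, 2158 (769 left).
+365 (one year) → Dec 22, 2159 (404 left).
+366 (one year; includes Feb 29, 2160) → Dec 22, 2160 (38 left).
Dec has 31 days: +10 → Jan 1, 2161 (28 left).
+28 → Jan 29, 2161.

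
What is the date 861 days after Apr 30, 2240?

September 8, 2242

+365 (one year) → Apr 30, 2241 (496 left).
+365 (one year) → Apr 30, 2242 (131 left).
Apr has 30 days: +1 → May 1, 2242 (130 left).
May has 31 days: +31 → Jun 1, 2242 (99 left).
Jun has 30 days: +30 → Jul 1, 2242 (69 left).
Jul has 31 days: +31 → Aug 1, 2242 (38 left).
Aug has 31 days: +31 → Sep 1, 2242 (7 left).
+7 → Sep 8, 2242.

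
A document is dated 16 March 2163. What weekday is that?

Wednesday

Doomsday rule: the anchor day for the 2100s is Sunday. For year 63: 63÷12 = 5 r 3, and 3÷4 = 0, so 5+3+0 = 8.
Sunday + 8 ≡ Monday — that's 2163's doomsday.
In March the doomsday date is Mar 14.
Mar 16 is 2 days after Mar 14; 2 mod 7 = 2, so Monday + 2 = Wednesday.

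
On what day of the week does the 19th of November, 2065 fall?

Doomsday rule: the anchor day for the 2000s is Tuesday. For year 65: 65÷12 = 5 r 5, and 5÷4 = 1, so 5+5+1 = 11.
Tuesday + 11 ≡ Saturday — that's 2065's doomsday.
In November the doomsday date is Nov 7.
Nov 19 is 12 days after Nov 7; 12 mod 7 = 5, so Saturday + 5 = Thursday.

Thursday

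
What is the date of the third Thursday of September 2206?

September 18, 2206

September 1, 2206 is a Monday.
The first Thursday is therefore September 4 (3 days later).
The third Thursday is 4 + 2×7 = September 18.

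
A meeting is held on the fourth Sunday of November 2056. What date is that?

November 26, 2056

November 1, 2056 is a Wednesday.
The first Sunday is therefore November 5 (4 days later).
The fourth Sunday is 5 + 3×7 = November 26.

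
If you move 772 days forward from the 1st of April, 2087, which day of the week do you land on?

Thursday

First find the weekday of Apr 1, 2087. Doomsday rule: the anchor day for the 2000s is Tuesday. For year 87: 87÷12 = 7 r 3, and 3÷4 = 0, so 7+3+0 = 10.
Tuesday + 10 ≡ Friday — that's 2087's doomsday.
In April the doomsday date is Apr 4.
Apr 1 is 3 days before Apr 4; 3 mod 7 = 3, so Friday − 3 = Tuesday.
772 mod 7 = 2, so 772 days after a Tuesday is Tuesday + 2 = Thursday.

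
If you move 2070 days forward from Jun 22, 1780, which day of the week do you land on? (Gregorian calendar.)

Tuesday

Jun 22, 1780 is a Thursday.
2070 mod 7 = 5, so 2070 days after a Thursday is Thursday + 5 = Tuesday.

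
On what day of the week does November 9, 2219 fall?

Tuesday

January 1, 2219 is a Friday.
Jan 1, 2219 → Feb 1, 2219: 31 days (January has 31).
Feb 1, 2219 → Mar 1, 2219: 28 days (February has 28).
Mar 1, 2219 → Apr 1, 2219: 31 days (March has 31).
Apr 1, 2219 → May 1, 2219: 30 days (April has 30).
May 1, 2219 → Jun 1, 2219: 31 days (May has 31).
Jun 1, 2219 → Jul 1, 2219: 30 days (June has 30).
Jul 1, 2219 → Aug 1, 2219: 31 days (July has 31).
Aug 1, 2219 → Sep 1, 2219: 31 days (August has 31).
Sep 1, 2219 → Oct 1, 2219: 30 days (September has 30).
Oct 1, 2219 → Nov 1, 2219: 31 days (October has 31).
Nov 1, 2219 → Nov 9, 2219: 8 days.
Total: 312 days.
312 mod 7 = 4, so Friday + 4 = Tuesday.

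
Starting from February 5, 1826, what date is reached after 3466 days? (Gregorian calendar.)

August 3, 1835

+365 (one year) → Feb 5, 1827 (3101 left).
+365 (one year) → Feb 5, 1828 (2736 left).
+366 (one year; includes Feb 29, 1828) → Feb 5, 1829 (2370 left).
+365 (one year) → Feb 5, 1830 (2005 left).
+365 (one year) → Feb 5, 1831 (1640 left).
+365 (one year) → Feb 5, 1832 (1275 left).
+366 (one year; includes Feb 29, 1832) → Feb 5, 1833 (909 left).
+365 (one year) → Feb 5, 1834 (544 left).
+365 (one year) → Feb 5, 1835 (179 left).
Feb has 28 days: +24 → Mar 1, 1835 (155 left).
Mar has 31 days: +31 → Apr 1, 1835 (124 left).
Apr has 30 days: +30 → May 1, 1835 (94 left).
May has 31 days: +31 → Jun 1, 1835 (63 left).
Jun has 30 days: +30 → Jul 1, 1835 (33 left).
Jul has 31 days: +31 → Aug 1, 1835 (2 left).
+2 → Aug 3, 1835.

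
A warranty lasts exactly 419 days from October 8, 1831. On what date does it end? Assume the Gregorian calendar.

November 30, 1832

+366 (one year; includes Feb 29, 1832) → Oct 8, 1832 (53 left).
Oct has 31 days: +24 → Nov 1, 1832 (29 left).
+29 → Nov 30, 1832.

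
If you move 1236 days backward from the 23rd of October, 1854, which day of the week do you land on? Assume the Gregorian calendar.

First find the weekday of Oct 23, 1854. Doomsday rule: the anchor day for the 1800s is Friday. For year 54: 54÷12 = 4 r 6, and 6÷4 = 1, so 4+6+1 = 11.
Friday + 11 ≡ Tuesday — that's 1854's doomsday.
In October the doomsday date is Oct 10.
Oct 23 is 13 days after Oct 10; 13 mod 7 = 6, so Tuesday + 6 = Monday.
1236 mod 7 = 4, so 1236 days before a Monday is Monday − 4 = Thursday.

Thursday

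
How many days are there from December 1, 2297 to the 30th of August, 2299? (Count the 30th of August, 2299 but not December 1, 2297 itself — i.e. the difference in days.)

637

Dec 1, 2297 → Dec 1, 2298: 365 days.
Dec 1, 2298 → Jan 1, 2299: 31 days (December has 31).
Jan 1, 2299 → Feb 1, 2299: 31 days (January has 31).
Feb 1, 2299 → Mar 1, 2299: 28 days (February has 28).
Mar 1, 2299 → Apr 1, 2299: 31 days (March has 31).
Apr 1, 2299 → May 1, 2299: 30 days (April has 30).
May 1, 2299 → Jun 1, 2299: 31 days (May has 31).
Jun 1, 2299 → Jul 1, 2299: 30 days (June has 30).
Jul 1, 2299 → Aug 1, 2299: 31 days (July has 31).
Aug 1, 2299 → Aug 30, 2299: 29 days.
Total: 637 days.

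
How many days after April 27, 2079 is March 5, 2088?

3235

Apr 27, 2079 → Apr 27, 2080: 366 days (Feb 29, 2080 is in that span).
Apr 27, 2080 → Apr 27, 2081: 365 days.
Apr 27, 2081 → Apr 27, 2082: 365 days.
Apr 27, 2082 → Apr 27, 2083: 365 days.
Apr 27, 2083 → Apr 27, 2084: 366 days (Feb 29, 2084 is in that span).
Apr 27, 2084 → Apr 27, 2085: 365 days.
Apr 27, 2085 → Apr 27, 2086: 365 days.
Apr 27, 2086 → Apr 27, 2087: 365 days.
Apr 27, 2087 → May 27, 2087: 30 days (April has 30).
May 27, 2087 → Jun 27, 2087: 31 days (May has 31).
Jun 27, 2087 → Jul 27, 2087: 30 days (June has 30).
Jul 27, 2087 → Aug 27, 2087: 31 days (July has 31).
Aug 27, 2087 → Sep 27, 2087: 31 days (August has 31).
Sep 27, 2087 → Oct 27, 2087: 30 days (September has 30).
Oct 27, 2087 → Nov 27, 2087: 31 days (October has 31).
Nov 27, 2087 → Dec 27, 2087: 30 days (November has 30).
Dec 27, 2087 → Jan 27, 2088: 31 days (December has 31).
Jan 27, 2088 → Feb 27, 2088: 31 days (January has 31).
Feb 27, 2088 → Mar 5, 2088: 7 days.
Total: 3235 days.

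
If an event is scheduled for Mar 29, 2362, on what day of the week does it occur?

Doomsday rule: the anchor day for the 2300s is Wednesday. For year 62: 62÷12 = 5 r 2, and 2÷4 = 0, so 5+2+0 = 7.
Wednesday + 7 ≡ Wednesday — that's 2362's doomsday.
In March the doomsday date is Mar 14.
Mar 29 is 15 days after Mar 14; 15 mod 7 = 1, so Wednesday + 1 = Thursday.

Thursday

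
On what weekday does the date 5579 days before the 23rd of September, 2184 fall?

Thursday

First find the weekday of Sep 23, 2184. Doomsday rule: the anchor day for the 2100s is Sunday. For year 84: 84÷12 = 7 r 0, and 0÷4 = 0, so 7+0+0 = 7.
Sunday + 7 ≡ Sunday — that's 2184's doomsday.
In September the doomsday date is Sep 5.
Sep 23 is 18 days after Sep 5; 18 mod 7 = 4, so Sunday + 4 = Thursday.
5579 mod 7 = 0, so 5579 days before a Thursday is Thursday − 0 = Thursday.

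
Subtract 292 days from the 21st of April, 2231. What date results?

July 3, 2230

−21 → Mar 31, 2231 (end of Mar, 31 days; 271 left).
−31 → Feb 28, 2231 (end of Feb, 28 days; 240 left).
−28 → Jan 31, 2231 (end of Jan, 31 days; 212 left).
−31 → Dec 31, 2230 (end of Dec, 31 days; 181 left).
−31 → Nov 30, 2230 (end of Nov, 30 days; 150 left).
−30 → Oct 31, 2230 (end of Oct, 31 days; 120 left).
−31 → Sep 30, 2230 (end of Sep, 30 days; 89 left).
−30 → Aug 31, 2230 (end of Aug, 31 days; 59 left).
−31 → Jul 31, 2230 (end of Jul, 31 days; 28 left).
−28 → Jul 3, 2230.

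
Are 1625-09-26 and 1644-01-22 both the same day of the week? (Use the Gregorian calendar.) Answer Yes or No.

From Sep 26, 1625 to Jan 22, 1644 is 6692 days.
6692 mod 7 = 0, so they are the same weekday.
(Sep 26, 1625 is a Friday; Jan 22, 1644 is a Friday.)

Yes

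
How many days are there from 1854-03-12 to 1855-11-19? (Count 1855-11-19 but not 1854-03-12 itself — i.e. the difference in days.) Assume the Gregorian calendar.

Mar 12, 1854 → Mar 12, 1855: 365 days.
Mar 12, 1855 → Apr 12, 1855: 31 days (March has 31).
Apr 12, 1855 → May 12, 1855: 30 days (April has 30).
May 12, 1855 → Jun 12, 1855: 31 days (May has 31).
Jun 12, 1855 → Jul 12, 1855: 30 days (June has 30).
Jul 12, 1855 → Aug 12, 1855: 31 days (July has 31).
Aug 12, 1855 → Sep 12, 1855: 31 days (August has 31).
Sep 12, 1855 → Oct 12, 1855: 30 days (September has 30).
Oct 12, 1855 → Nov 12, 1855: 31 days (October has 31).
Nov 12, 1855 → Nov 19, 1855: 7 days.
Total: 617 days.

617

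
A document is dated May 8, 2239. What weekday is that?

Wednesday

Doomsday rule: the anchor day for the 2200s is Friday. For year 39: 39÷12 = 3 r 3, and 3÷4 = 0, so 3+3+0 = 6.
Friday + 6 ≡ Thursday — that's 2239's doomsday.
In May the doomsday date is May 9.
May 8 is 1 day before May 9; 1 mod 7 = 1, so Thursday − 1 = Wednesday.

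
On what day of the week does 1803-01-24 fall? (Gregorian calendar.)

Monday

Doomsday rule: the anchor day for the 1800s is Friday. For year 03: 3÷12 = 0 r 3, and 3÷4 = 0, so 0+3+0 = 3.
Friday + 3 ≡ Monday — that's 1803's doomsday.
In January the doomsday date is Jan 3 (1803 is not a leap year).
Jan 24 is 21 days after Jan 3; 21 mod 7 = 0, so Monday + 0 = Monday.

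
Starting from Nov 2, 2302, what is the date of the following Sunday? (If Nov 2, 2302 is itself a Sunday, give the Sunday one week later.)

November 9, 2302

Nov 2, 2302 is a Sunday.
From Sunday to the next Sunday is 7 days.
Nov 2, 2302 + 7 = Nov 9, 2302.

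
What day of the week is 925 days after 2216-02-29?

First find the weekday of Feb 29, 2216. Doomsday rule: the anchor day for the 2200s is Friday. For year 16: 16÷12 = 1 r 4, and 4÷4 = 1, so 1+4+1 = 6.
Friday + 6 ≡ Thursday — that's 2216's doomsday.
In February the doomsday date is Feb 29 (2216 is a leap year (divisible by 4)).
Feb 29 is the doomsday itself: Thursday.
925 mod 7 = 1, so 925 days after a Thursday is Thursday + 1 = Friday.

Friday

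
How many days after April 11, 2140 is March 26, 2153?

Apr 11, 2140 → Apr 11, 2141: 365 days.
Apr 11, 2141 → Apr 11, 2142: 365 days.
Apr 11, 2142 → Apr 11, 2143: 365 days.
Apr 11, 2143 → Apr 11, 2144: 366 days (Feb 29, 2144 is in that span).
Apr 11, 2144 → Apr 11, 2145: 365 days.
Apr 11, 2145 → Apr 11, 2146: 365 days.
Apr 11, 2146 → Apr 11, 2147: 365 days.
Apr 11, 2147 → Apr 11, 2148: 366 days (Feb 29, 2148 is in that span).
Apr 11, 2148 → Apr 11, 2149: 365 days.
Apr 11, 2149 → Apr 11, 2150: 365 days.
Apr 11, 2150 → Apr 11, 2151: 365 days.
Apr 11, 2151 → Apr 11, 2152: 366 days (Feb 29, 2152 is in that span).
Apr 11, 2152 → May 11, 2152: 30 days (April has 30).
May 11, 2152 → Jun 11, 2152: 31 days (May has 31).
Jun 11, 2152 → Jul 11, 2152: 30 days (June has 30).
Jul 11, 2152 → Aug 11, 2152: 31 days (July has 31).
Aug 11, 2152 → Sep 11, 2152: 31 days (August has 31).
Sep 11, 2152 → Oct 11, 2152: 30 days (September has 30).
Oct 11, 2152 → Nov 11, 2152: 31 days (October has 31).
Nov 11, 2152 → Dec 11, 2152: 30 days (November has 30).
Dec 11, 2152 → Jan 11, 2153: 31 days (December has 31).
Jan 11, 2153 → Feb 11, 2153: 31 days (January has 31).
Feb 11, 2153 → Mar 11, 2153: 28 days (February has 28).
Mar 11, 2153 → Mar 26, 2153: 15 days.
Total: 4732 days.

4732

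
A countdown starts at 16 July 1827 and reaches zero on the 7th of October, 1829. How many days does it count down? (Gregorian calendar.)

814

Jul 16, 1827 → Jul 16, 1828: 366 days (Feb 29, 1828 is in that span).
Jul 16, 1828 → Jul 16, 1829: 365 days.
Jul 16, 1829 → Aug 16, 1829: 31 days (July has 31).
Aug 16, 1829 → Sep 16, 1829: 31 days (August has 31).
Sep 16, 1829 → Oct 7, 1829: 21 days.
Total: 814 days.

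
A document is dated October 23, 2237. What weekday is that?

Doomsday rule: the anchor day for the 2200s is Friday. For year 37: 37÷12 = 3 r 1, and 1÷4 = 0, so 3+1+0 = 4.
Friday + 4 ≡ Tuesday — that's 2237's doomsday.
In October the doomsday date is Oct 10.
Oct 23 is 13 days after Oct 10; 13 mod 7 = 6, so Tuesday + 6 = Monday.

Monday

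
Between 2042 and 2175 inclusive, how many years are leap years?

Multiples of 4 in [2042,2175]: 33.
Of those, multiples of 100: 1 (not leap unless ÷400).
Multiples of 400: 0.
Leap years = 33 − 1 + 0 = 32.

32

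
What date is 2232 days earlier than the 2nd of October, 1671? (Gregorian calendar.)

August 22, 1665

−365 (one year) → Oct 2, 1670 (1867 left).
−365 (one year) → Oct 2, 1669 (1502 left).
−365 (one year) → Oct 2, 1668 (1137 left).
−366 (one year; includes Feb 29, 1668) → Oct 2, 1667 (771 left).
−365 (one year) → Oct 2, 1666 (406 left).
−365 (one year) → Oct 2, 1665 (41 left).
−2 → Sep 30, 1665 (end of Sep, 30 days; 39 left).
−30 → Aug 31, 1665 (end of Aug, 31 days; 9 left).
−9 → Aug 22, 1665.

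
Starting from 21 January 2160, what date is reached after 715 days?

+366 (one year; includes Feb 29, 2160) → Jan 21, 2161 (349 left).
Jan has 31 days: +11 → Feb 1, 2161 (338 left).
Feb has 28 days: +28 → Mar 1, 2161 (310 left).
Mar has 31 days: +31 → Apr 1, 2161 (279 left).
Apr has 30 days: +30 → May 1, 2161 (249 left).
May has 31 days: +31 → Jun 1, 2161 (218 left).
Jun has 30 days: +30 → Jul 1, 2161 (188 left).
Jul has 31 days: +31 → Aug 1, 2161 (157 left).
Aug has 31 days: +31 → Sep 1, 2161 (126 left).
Sep has 30 days: +30 → Oct 1, 2161 (96 left).
Oct has 31 days: +31 → Nov 1, 2161 (65 left).
Nov has 30 days: +30 → Dec 1, 2161 (35 left).
Dec has 31 days: +31 → Jan 1, 2162 (4 left).
+4 → Jan 5, 2162.

January 5, 2162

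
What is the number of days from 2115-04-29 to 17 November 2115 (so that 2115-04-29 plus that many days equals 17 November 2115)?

Apr 29, 2115 → May 29, 2115: 30 days (April has 30).
May 29, 2115 → Jun 29, 2115: 31 days (May has 31).
Jun 29, 2115 → Jul 29, 2115: 30 days (June has 30).
Jul 29, 2115 → Aug 29, 2115: 31 days (July has 31).
Aug 29, 2115 → Sep 29, 2115: 31 days (August has 31).
Sep 29, 2115 → Oct 29, 2115: 30 days (September has 30).
Oct 29, 2115 → Nov 17, 2115: 19 days.
Total: 202 days.

202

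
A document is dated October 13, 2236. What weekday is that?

Doomsday rule: the anchor day for the 2200s is Friday. For year 36: 36÷12 = 3 r 0, and 0÷4 = 0, so 3+0+0 = 3.
Friday + 3 ≡ Monday — that's 2236's doomsday.
In October the doomsday date is Oct 10.
Oct 13 is 3 days after Oct 10; 3 mod 7 = 3, so Monday + 3 = Thursday.

Thursday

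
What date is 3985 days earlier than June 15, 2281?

−365 (one year) → Jun 15, 2280 (3620 left).
−366 (one year; includes Feb 29, 2280) → Jun 15, 2279 (3254 left).
−365 (one year) → Jun 15, 2278 (2889 left).
−365 (one year) → Jun 15, 2277 (2524 left).
−365 (one year) → Jun 15, 2276 (2159 left).
−366 (one year; includes Feb 29, 2276) → Jun 15, 2275 (1793 left).
−365 (one year) → Jun 15, 2274 (1428 left).
−365 (one year) → Jun 15, 2273 (1063 left).
−365 (one year) → Jun 15, 2272 (698 left).
−366 (one year; includes Feb 29, 2272) → Jun 15, 2271 (332 left).
−15 → May 31, 2271 (end of May, 31 days; 317 left).
−31 → Apr 30, 2271 (end of Apr, 30 days; 286 left).
−30 → Mar 31, 2271 (end of Mar, 31 days; 256 left).
−31 → Feb 28, 2271 (end of Feb, 28 days; 225 left).
−28 → Jan 31, 2271 (end of Jan, 31 days; 197 left).
−31 → Dec 31, 2270 (end of Dec, 31 days; 166 left).
−31 → Nov 30, 2270 (end of Nov, 30 days; 135 left).
−30 → Oct 31, 2270 (end of Oct, 31 days; 105 left).
−31 → Sep 30, 2270 (end of Sep, 30 days; 74 left).
−30 → Aug 31, 2270 (end of Aug, 31 days; 44 left).
−31 → Jul 31, 2270 (end of Jul, 31 days; 13 left).
−13 → Jul 18, 2270.

July 18, 2270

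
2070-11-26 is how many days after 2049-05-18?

May 18, 2049 → May 18, 2050: 365 days.
May 18, 2050 → May 18, 2051: 365 days.
May 18, 2051 → May 18, 2052: 366 days (Feb 29, 2052 is in that span).
May 18, 2052 → May 18, 2053: 365 days.
May 18, 2053 → May 18, 2054: 365 days.
May 18, 2054 → May 18, 2055: 365 days.
May 18, 2055 → May 18, 2056: 366 days (Feb 29, 2056 is in that span).
May 18, 2056 → May 18, 2057: 365 days.
May 18, 2057 → May 18, 2058: 365 days.
May 18, 2058 → May 18, 2059: 365 days.
May 18, 2059 → May 18, 2060: 366 days (Feb 29, 2060 is in that span).
May 18, 2060 → May 18, 2061: 365 days.
May 18, 2061 → May 18, 2062: 365 days.
May 18, 2062 → May 18, 2063: 365 days.
May 18, 2063 → May 18, 2064: 366 days (Feb 29, 2064 is in that span).
May 18, 2064 → May 18, 2065: 365 days.
May 18, 2065 → May 18, 2066: 365 days.
May 18, 2066 → May 18, 2067: 365 days.
May 18, 2067 → May 18, 2068: 366 days (Feb 29, 2068 is in that span).
May 18, 2068 → May 18, 2069: 365 days.
May 18, 2069 → May 18, 2070: 365 days.
May 18, 2070 → Jun 18, 2070: 31 days (May has 31).
Jun 18, 2070 → Jul 18, 2070: 30 days (June has 30).
Jul 18, 2070 → Aug 18, 2070: 31 days (July has 31).
Aug 18, 2070 → Sep 18, 2070: 31 days (August has 31).
Sep 18, 2070 → Oct 18, 2070: 30 days (September has 30).
Oct 18, 2070 → Nov 18, 2070: 31 days (October has 31).
Nov 18, 2070 → Nov 26, 2070: 8 days.
Total: 7862 days.

7862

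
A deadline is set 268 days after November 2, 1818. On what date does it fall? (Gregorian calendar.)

July 28, 1819

Nov has 30 days: +29 → Dec 1, 1818 (239 left).
Dec has 31 days: +31 → Jan 1, 1819 (208 left).
Jan has 31 days: +31 → Feb 1, 1819 (177 left).
Feb has 28 days: +28 → Mar 1, 1819 (149 left).
Mar has 31 days: +31 → Apr 1, 1819 (118 left).
Apr has 30 days: +30 → May 1, 1819 (88 left).
May has 31 days: +31 → Jun 1, 1819 (57 left).
Jun has 30 days: +30 → Jul 1, 1819 (27 left).
+27 → Jul 28, 1819.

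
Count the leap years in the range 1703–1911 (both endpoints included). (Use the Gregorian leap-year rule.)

Multiples of 4 in [1703,1911]: 52.
Of those, multiples of 100: 2 (not leap unless ÷400).
Multiples of 400: 0.
Leap years = 52 − 2 + 0 = 50.

50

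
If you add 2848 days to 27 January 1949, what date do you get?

November 14, 1956

+365 (one year) → Jan 27, 1950 (2483 left).
+365 (one year) → Jan 27, 1951 (2118 left).
+365 (one year) → Jan 27, 1952 (1753 left).
+366 (one year; includes Feb 29, 1952) → Jan 27, 1953 (1387 left).
+365 (one year) → Jan 27, 1954 (1022 left).
+365 (one year) → Jan 27, 1955 (657 left).
+365 (one year) → Jan 27, 1956 (292 left).
Jan has 31 days: +5 → Feb 1, 1956 (287 left).
Feb has 29 days: +29 → Mar 1, 1956 (258 left).
Mar has 31 days: +31 → Apr 1, 1956 (227 left).
Apr has 30 days: +30 → May 1, 1956 (197 left).
May has 31 days: +31 → Jun 1, 1956 (166 left).
Jun has 30 days: +30 → Jul 1, 1956 (136 left).
Jul has 31 days: +31 → Aug 1, 1956 (105 left).
Aug has 31 days: +31 → Sep 1, 1956 (74 left).
Sep has 30 days: +30 → Oct 1, 1956 (44 left).
Oct has 31 days: +31 → Nov 1, 1956 (13 left).
+13 → Nov 14, 1956.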